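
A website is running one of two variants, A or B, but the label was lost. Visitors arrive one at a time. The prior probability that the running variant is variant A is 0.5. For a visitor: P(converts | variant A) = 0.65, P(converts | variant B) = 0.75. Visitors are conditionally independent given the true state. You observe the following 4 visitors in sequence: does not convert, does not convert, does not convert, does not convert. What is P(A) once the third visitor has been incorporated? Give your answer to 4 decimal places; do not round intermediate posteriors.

After 'does not convert': P(A) = 0.35·0.5000 / (0.35·0.5000 + 0.25·0.5000) ≈ 0.5833
After 'does not convert': P(A) = 0.35·0.5833 / (0.35·0.5833 + 0.25·0.4167) ≈ 0.6622
After 'does not convert': P(A) = 0.35·0.6622 / (0.35·0.6622 + 0.25·0.3378) ≈ 0.7329

0.7329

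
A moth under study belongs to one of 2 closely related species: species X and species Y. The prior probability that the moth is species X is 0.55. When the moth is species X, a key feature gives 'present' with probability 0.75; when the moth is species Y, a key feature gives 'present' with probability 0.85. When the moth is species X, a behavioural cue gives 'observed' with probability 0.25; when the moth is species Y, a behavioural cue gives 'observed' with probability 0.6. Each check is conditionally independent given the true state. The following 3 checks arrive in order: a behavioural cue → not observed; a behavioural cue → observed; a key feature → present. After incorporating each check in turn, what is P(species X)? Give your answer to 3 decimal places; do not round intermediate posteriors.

Each posterior becomes the prior for the next update.
After a behavioural cue='not observed': P(species X) = 0.75·0.5500 / (0.75·0.5500 + 0.4·0.4500) ≈ 0.6962
After a behavioural cue='observed': P(species X) = 0.25·0.6962 / (0.25·0.6962 + 0.6·0.3038) ≈ 0.4885
After a key feature='present': P(species X) = 0.75·0.4885 / (0.75·0.4885 + 0.85·0.5115) ≈ 0.4573

0.457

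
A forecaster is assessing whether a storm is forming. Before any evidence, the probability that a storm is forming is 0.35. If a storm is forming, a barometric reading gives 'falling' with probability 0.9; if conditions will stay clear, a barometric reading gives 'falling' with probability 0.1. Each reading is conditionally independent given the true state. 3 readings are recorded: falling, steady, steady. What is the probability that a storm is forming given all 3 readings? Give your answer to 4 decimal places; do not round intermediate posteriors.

After 'falling': P(storm) = 0.9·0.3500 / (0.9·0.3500 + 0.1·0.6500) ≈ 0.8289
After 'steady': P(storm) = 0.1·0.8289 / (0.1·0.8289 + 0.9·0.1711) ≈ 0.3500
After 'steady': P(storm) = 0.1·0.3500 / (0.1·0.3500 + 0.9·0.6500) ≈ 0.0565

0.0565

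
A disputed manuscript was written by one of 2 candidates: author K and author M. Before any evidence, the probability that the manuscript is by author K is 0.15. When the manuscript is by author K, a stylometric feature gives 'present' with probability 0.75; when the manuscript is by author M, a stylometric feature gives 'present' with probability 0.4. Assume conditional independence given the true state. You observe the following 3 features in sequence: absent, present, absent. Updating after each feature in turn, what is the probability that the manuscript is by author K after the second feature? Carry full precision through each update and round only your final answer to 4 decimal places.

After 'absent': P(author K) = 0.25·0.1500 / (0.25·0.1500 + 0.6·0.8500) ≈ 0.0685
After 'present': P(author K) = 0.75·0.0685 / (0.75·0.0685 + 0.4·0.9315) ≈ 0.1212

0.1212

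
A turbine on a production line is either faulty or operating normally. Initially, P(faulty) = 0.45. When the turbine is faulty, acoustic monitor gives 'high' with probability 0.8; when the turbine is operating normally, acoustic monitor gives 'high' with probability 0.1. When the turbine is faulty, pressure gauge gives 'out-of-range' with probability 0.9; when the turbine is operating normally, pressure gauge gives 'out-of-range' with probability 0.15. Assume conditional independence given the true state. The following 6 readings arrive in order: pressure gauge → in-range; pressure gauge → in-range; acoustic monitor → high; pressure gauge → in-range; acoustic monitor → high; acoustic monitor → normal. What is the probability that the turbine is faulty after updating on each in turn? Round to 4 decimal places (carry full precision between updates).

0.0186

After pressure gauge='in-range': P(faulty) = 0.1·0.4500 / (0.1·0.4500 + 0.85·0.5500) ≈ 0.0878
After pressure gauge='in-range': P(faulty) = 0.1·0.0878 / (0.1·0.0878 + 0.85·0.9122) ≈ 0.0112
After acoustic monitor='high': P(faulty) = 0.8·0.0112 / (0.8·0.0112 + 0.1·0.9888) ≈ 0.0831
After pressure gauge='in-range': P(faulty) = 0.1·0.0831 / (0.1·0.0831 + 0.85·0.9169) ≈ 0.0105
After acoustic monitor='high': P(faulty) = 0.8·0.0105 / (0.8·0.0105 + 0.1·0.9895) ≈ 0.0786
After acoustic monitor='normal': P(faulty) = 0.2·0.0786 / (0.2·0.0786 + 0.9·0.9214) ≈ 0.0186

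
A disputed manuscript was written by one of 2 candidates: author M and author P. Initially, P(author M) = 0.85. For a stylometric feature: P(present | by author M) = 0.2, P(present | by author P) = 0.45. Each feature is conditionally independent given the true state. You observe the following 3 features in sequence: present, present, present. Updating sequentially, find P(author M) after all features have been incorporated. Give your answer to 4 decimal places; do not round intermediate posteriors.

0.3322

Apply Bayes' rule sequentially, carrying P(author M) forward.
After 'present': P(author M) = 0.2·0.8500 / (0.2·0.8500 + 0.45·0.1500) ≈ 0.7158
After 'present': P(author M) = 0.2·0.7158 / (0.2·0.7158 + 0.45·0.2842) ≈ 0.5282
After 'present': P(author M) = 0.2·0.5282 / (0.2·0.5282 + 0.45·0.4718) ≈ 0.3322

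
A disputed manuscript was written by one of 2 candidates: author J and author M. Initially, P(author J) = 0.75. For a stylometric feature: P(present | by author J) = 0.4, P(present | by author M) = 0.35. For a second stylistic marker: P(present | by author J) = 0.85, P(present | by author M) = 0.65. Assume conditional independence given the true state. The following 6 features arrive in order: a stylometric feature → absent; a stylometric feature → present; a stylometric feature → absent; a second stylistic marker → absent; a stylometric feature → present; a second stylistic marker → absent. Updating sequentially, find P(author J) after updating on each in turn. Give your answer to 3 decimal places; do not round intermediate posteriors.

0.380

After a stylometric feature='absent': P(author J) = 0.6·0.7500 / (0.6·0.7500 + 0.65·0.2500) ≈ 0.7347
After a stylometric feature='present': P(author J) = 0.4·0.7347 / (0.4·0.7347 + 0.35·0.2653) ≈ 0.7599
After a stylometric feature='absent': P(author J) = 0.6·0.7599 / (0.6·0.7599 + 0.65·0.2401) ≈ 0.7450
After a second stylistic marker='absent': P(author J) = 0.15·0.7450 / (0.15·0.7450 + 0.35·0.2550) ≈ 0.5560
After a stylometric feature='present': P(author J) = 0.4·0.5560 / (0.4·0.5560 + 0.35·0.4440) ≈ 0.5886
After a second stylistic marker='absent': P(author J) = 0.15·0.5886 / (0.15·0.5886 + 0.35·0.4114) ≈ 0.3801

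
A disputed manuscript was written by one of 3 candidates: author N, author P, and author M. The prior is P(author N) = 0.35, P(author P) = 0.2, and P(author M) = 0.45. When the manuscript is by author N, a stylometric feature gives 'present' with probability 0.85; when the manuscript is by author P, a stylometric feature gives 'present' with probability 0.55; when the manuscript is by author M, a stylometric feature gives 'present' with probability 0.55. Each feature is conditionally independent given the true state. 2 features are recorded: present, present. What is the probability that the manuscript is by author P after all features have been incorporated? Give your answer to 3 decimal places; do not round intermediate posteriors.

After 'present': normaliser = 0.85·0.3500 + 0.55·0.2000 + 0.55·0.4500; P(author N) ≈ 0.4542, P(author P) ≈ 0.1679, P(author M) ≈ 0.3779
After 'present': normaliser = 0.85·0.4542 + 0.55·0.1679 + 0.55·0.3779; P(author N) ≈ 0.5626, P(author P) ≈ 0.1346, P(author M) ≈ 0.3028

0.135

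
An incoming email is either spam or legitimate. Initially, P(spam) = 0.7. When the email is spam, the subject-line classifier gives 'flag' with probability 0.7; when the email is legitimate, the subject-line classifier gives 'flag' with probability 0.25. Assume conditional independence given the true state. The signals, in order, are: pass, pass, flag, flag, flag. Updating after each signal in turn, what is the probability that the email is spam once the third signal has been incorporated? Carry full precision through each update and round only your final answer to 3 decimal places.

0.511

After 'pass': P(spam) = 0.3·0.7000 / (0.3·0.7000 + 0.75·0.3000) ≈ 0.4828
After 'pass': P(spam) = 0.3·0.4828 / (0.3·0.4828 + 0.75·0.5172) ≈ 0.2718
After 'flag': P(spam) = 0.7·0.2718 / (0.7·0.2718 + 0.25·0.7282) ≈ 0.5111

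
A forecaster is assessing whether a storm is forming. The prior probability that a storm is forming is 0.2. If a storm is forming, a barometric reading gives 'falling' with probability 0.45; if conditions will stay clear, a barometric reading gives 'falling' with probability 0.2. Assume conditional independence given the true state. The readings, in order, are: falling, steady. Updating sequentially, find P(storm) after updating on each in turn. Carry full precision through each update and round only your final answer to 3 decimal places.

0.279

After 'falling': P(storm) = 0.45·0.2000 / (0.45·0.2000 + 0.2·0.8000) ≈ 0.3600
After 'steady': P(storm) = 0.55·0.3600 / (0.55·0.3600 + 0.8·0.6400) ≈ 0.2789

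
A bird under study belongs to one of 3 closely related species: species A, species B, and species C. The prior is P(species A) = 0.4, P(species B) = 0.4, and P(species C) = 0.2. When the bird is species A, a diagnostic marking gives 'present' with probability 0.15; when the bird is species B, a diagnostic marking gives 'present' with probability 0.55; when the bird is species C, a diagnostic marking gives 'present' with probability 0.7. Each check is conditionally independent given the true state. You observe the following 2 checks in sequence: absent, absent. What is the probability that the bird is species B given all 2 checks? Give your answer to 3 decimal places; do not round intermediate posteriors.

0.209

After 'absent': normaliser = 0.85·0.4000 + 0.45·0.4000 + 0.3·0.2000; P(species A) ≈ 0.5862, P(species B) ≈ 0.3103, P(species C) ≈ 0.1034
After 'absent': normaliser = 0.85·0.5862 + 0.45·0.3103 + 0.3·0.1034; P(species A) ≈ 0.7448, P(species B) ≈ 0.2088, P(species C) ≈ 0.0464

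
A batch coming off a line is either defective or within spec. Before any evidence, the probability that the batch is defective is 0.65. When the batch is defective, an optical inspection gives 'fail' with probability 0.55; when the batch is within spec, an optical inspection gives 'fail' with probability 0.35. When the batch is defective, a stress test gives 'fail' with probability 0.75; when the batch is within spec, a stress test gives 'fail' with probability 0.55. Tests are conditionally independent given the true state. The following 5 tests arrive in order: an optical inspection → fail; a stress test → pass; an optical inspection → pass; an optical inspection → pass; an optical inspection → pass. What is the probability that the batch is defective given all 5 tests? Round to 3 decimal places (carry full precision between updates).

After an optical inspection='fail': P(defective) = 0.55·0.6500 / (0.55·0.6500 + 0.35·0.3500) ≈ 0.7448
After a stress test='pass': P(defective) = 0.25·0.7448 / (0.25·0.7448 + 0.45·0.2552) ≈ 0.6185
After an optical inspection='pass': P(defective) = 0.45·0.6185 / (0.45·0.6185 + 0.65·0.3815) ≈ 0.5288
After an optical inspection='pass': P(defective) = 0.45·0.5288 / (0.45·0.5288 + 0.65·0.4712) ≈ 0.4373
After an optical inspection='pass': P(defective) = 0.45·0.4373 / (0.45·0.4373 + 0.65·0.5627) ≈ 0.3498

0.350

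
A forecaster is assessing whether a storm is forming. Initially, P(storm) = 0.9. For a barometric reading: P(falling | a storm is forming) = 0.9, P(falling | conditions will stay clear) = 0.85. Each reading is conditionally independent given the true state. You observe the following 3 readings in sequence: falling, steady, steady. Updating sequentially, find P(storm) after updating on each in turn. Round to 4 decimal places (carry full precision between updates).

0.8090

Apply Bayes' rule sequentially, carrying P(storm) forward.
After 'falling': P(storm) = 0.9·0.9000 / (0.9·0.9000 + 0.85·0.1000) ≈ 0.9050
After 'steady': P(storm) = 0.1·0.9050 / (0.1·0.9050 + 0.15·0.0950) ≈ 0.8640
After 'steady': P(storm) = 0.1·0.8640 / (0.1·0.8640 + 0.15·0.1360) ≈ 0.8090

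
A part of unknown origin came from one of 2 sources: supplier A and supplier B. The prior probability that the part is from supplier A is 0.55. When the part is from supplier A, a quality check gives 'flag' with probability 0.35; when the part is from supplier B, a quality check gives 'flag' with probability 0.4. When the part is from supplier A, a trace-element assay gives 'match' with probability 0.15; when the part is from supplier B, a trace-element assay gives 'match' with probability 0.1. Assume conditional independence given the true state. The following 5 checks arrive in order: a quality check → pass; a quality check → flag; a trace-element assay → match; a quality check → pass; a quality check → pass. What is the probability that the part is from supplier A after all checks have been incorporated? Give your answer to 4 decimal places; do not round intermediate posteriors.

0.6710

After a quality check='pass': P(supplier A) = 0.65·0.5500 / (0.65·0.5500 + 0.6·0.4500) ≈ 0.5697
After a quality check='flag': P(supplier A) = 0.35·0.5697 / (0.35·0.5697 + 0.4·0.4303) ≈ 0.5367
After a trace-element assay='match': P(supplier A) = 0.15·0.5367 / (0.15·0.5367 + 0.1·0.4633) ≈ 0.6347
After a quality check='pass': P(supplier A) = 0.65·0.6347 / (0.65·0.6347 + 0.6·0.3653) ≈ 0.6531
After a quality check='pass': P(supplier A) = 0.65·0.6531 / (0.65·0.6531 + 0.6·0.3469) ≈ 0.6710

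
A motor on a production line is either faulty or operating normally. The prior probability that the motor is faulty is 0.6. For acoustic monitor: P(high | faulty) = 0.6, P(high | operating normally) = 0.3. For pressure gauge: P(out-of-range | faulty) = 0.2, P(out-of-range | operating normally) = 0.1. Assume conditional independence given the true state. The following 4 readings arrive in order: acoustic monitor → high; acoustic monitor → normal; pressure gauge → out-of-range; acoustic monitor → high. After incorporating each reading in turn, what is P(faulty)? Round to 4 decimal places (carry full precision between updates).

Apply Bayes' rule sequentially, carrying P(faulty) forward.
After acoustic monitor='high': P(faulty) = 0.6·0.6000 / (0.6·0.6000 + 0.3·0.4000) ≈ 0.7500
After acoustic monitor='normal': P(faulty) = 0.4·0.7500 / (0.4·0.7500 + 0.7·0.2500) ≈ 0.6316
After pressure gauge='out-of-range': P(faulty) = 0.2·0.6316 / (0.2·0.6316 + 0.1·0.3684) ≈ 0.7742
After acoustic monitor='high': P(faulty) = 0.6·0.7742 / (0.6·0.7742 + 0.3·0.2258) ≈ 0.8727

0.8727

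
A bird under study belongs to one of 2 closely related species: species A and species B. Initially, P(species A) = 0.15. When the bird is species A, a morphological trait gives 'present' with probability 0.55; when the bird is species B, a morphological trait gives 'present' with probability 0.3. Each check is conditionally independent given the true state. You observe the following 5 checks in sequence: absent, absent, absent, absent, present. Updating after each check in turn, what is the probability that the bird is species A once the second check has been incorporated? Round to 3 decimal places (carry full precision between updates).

0.068

Apply Bayes' rule sequentially, carrying P(species A) forward.
After 'absent': P(species A) = 0.45·0.1500 / (0.45·0.1500 + 0.7·0.8500) ≈ 0.1019
After 'absent': P(species A) = 0.45·0.1019 / (0.45·0.1019 + 0.7·0.8981) ≈ 0.0680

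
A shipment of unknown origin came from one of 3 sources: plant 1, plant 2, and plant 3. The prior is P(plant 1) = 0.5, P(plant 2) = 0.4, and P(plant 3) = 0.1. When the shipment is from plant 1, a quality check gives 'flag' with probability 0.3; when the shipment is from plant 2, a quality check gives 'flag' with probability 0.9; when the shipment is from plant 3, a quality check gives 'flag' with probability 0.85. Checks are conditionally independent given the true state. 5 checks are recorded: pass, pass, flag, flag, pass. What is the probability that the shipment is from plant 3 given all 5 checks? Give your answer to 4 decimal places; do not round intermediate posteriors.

Each posterior becomes the prior for the next update.
After 'pass': normaliser = 0.7·0.5000 + 0.1·0.4000 + 0.15·0.1000; P(plant 1) ≈ 0.8642, P(plant 2) ≈ 0.0988, P(plant 3) ≈ 0.0370
After 'pass': normaliser = 0.7·0.8642 + 0.1·0.0988 + 0.15·0.0370; P(plant 1) ≈ 0.9751, P(plant 2) ≈ 0.0159, P(plant 3) ≈ 0.0090
After 'flag': normaliser = 0.3·0.9751 + 0.9·0.0159 + 0.85·0.0090; P(plant 1) ≈ 0.9302, P(plant 2) ≈ 0.0456, P(plant 3) ≈ 0.0242
After 'flag': normaliser = 0.3·0.9302 + 0.9·0.0456 + 0.85·0.0242; P(plant 1) ≈ 0.8192, P(plant 2) ≈ 0.1204, P(plant 3) ≈ 0.0604
After 'pass': normaliser = 0.7·0.8192 + 0.1·0.1204 + 0.15·0.0604; P(plant 1) ≈ 0.9645, P(plant 2) ≈ 0.0202, P(plant 3) ≈ 0.0152

0.0152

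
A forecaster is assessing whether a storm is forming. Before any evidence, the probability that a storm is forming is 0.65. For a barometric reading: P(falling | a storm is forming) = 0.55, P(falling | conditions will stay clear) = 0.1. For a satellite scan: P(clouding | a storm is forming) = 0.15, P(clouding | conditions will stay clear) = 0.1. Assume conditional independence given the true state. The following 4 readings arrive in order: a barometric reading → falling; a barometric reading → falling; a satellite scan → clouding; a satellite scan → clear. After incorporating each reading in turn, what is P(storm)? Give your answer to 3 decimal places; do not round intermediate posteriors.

After a barometric reading='falling': P(storm) = 0.55·0.6500 / (0.55·0.6500 + 0.1·0.3500) ≈ 0.9108
After a barometric reading='falling': P(storm) = 0.55·0.9108 / (0.55·0.9108 + 0.1·0.0892) ≈ 0.9825
After a satellite scan='clouding': P(storm) = 0.15·0.9825 / (0.15·0.9825 + 0.1·0.0175) ≈ 0.9883
After a satellite scan='clear': P(storm) = 0.85·0.9883 / (0.85·0.9883 + 0.9·0.0117) ≈ 0.9876

0.988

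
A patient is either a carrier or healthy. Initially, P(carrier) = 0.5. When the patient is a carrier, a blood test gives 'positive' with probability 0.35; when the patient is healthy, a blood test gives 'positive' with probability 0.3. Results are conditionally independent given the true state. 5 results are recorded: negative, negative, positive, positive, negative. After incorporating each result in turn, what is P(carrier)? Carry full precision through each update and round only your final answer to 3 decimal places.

After 'negative': P(carrier) = 0.65·0.5000 / (0.65·0.5000 + 0.7·0.5000) ≈ 0.4815
After 'negative': P(carrier) = 0.65·0.4815 / (0.65·0.4815 + 0.7·0.5185) ≈ 0.4630
After 'positive': P(carrier) = 0.35·0.4630 / (0.35·0.4630 + 0.3·0.5370) ≈ 0.5015
After 'positive': P(carrier) = 0.35·0.5015 / (0.35·0.5015 + 0.3·0.4985) ≈ 0.5399
After 'negative': P(carrier) = 0.65·0.5399 / (0.65·0.5399 + 0.7·0.4601) ≈ 0.5215

0.521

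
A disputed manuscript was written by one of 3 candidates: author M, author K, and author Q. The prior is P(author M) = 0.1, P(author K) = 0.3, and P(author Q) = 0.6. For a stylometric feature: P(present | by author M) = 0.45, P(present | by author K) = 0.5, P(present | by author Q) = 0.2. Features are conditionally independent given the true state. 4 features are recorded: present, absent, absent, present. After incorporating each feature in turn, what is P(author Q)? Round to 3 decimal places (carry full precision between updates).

Apply Bayes' rule sequentially, carrying P(author Q) forward.
After 'present': normaliser = 0.45·0.1000 + 0.5·0.3000 + 0.2·0.6000; P(author M) ≈ 0.1429, P(author K) ≈ 0.4762, P(author Q) ≈ 0.3810
After 'absent': normaliser = 0.55·0.1429 + 0.5·0.4762 + 0.8·0.3810; P(author M) ≈ 0.1264, P(author K) ≈ 0.3831, P(author Q) ≈ 0.4904
After 'absent': normaliser = 0.55·0.1264 + 0.5·0.3831 + 0.8·0.4904; P(author M) ≈ 0.1064, P(author K) ≈ 0.2932, P(author Q) ≈ 0.6004
After 'present': normaliser = 0.45·0.1064 + 0.5·0.2932 + 0.2·0.6004; P(author M) ≈ 0.1522, P(author K) ≈ 0.4660, P(author Q) ≈ 0.3818

0.382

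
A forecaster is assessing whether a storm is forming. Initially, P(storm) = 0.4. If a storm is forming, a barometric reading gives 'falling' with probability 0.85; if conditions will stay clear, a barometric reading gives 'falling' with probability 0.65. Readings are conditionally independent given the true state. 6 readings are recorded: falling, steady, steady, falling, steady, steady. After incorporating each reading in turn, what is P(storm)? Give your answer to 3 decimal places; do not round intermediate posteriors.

0.037

Each posterior becomes the prior for the next update.
After 'falling': P(storm) = 0.85·0.4000 / (0.85·0.4000 + 0.65·0.6000) ≈ 0.4658
After 'steady': P(storm) = 0.15·0.4658 / (0.15·0.4658 + 0.35·0.5342) ≈ 0.2720
After 'steady': P(storm) = 0.15·0.2720 / (0.15·0.2720 + 0.35·0.7280) ≈ 0.1380
After 'falling': P(storm) = 0.85·0.1380 / (0.85·0.1380 + 0.65·0.8620) ≈ 0.1731
After 'steady': P(storm) = 0.15·0.1731 / (0.15·0.1731 + 0.35·0.8269) ≈ 0.0824
After 'steady': P(storm) = 0.15·0.0824 / (0.15·0.0824 + 0.35·0.9176) ≈ 0.0370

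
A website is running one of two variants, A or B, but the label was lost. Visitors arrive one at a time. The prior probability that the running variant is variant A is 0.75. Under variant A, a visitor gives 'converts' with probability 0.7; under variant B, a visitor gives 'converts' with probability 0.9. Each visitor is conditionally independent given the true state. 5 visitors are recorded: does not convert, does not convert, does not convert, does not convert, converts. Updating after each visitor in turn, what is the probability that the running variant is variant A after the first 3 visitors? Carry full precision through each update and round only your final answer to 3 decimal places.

Each posterior becomes the prior for the next update.
After 'does not convert': P(A) = 0.3·0.7500 / (0.3·0.7500 + 0.1·0.2500) ≈ 0.9000
After 'does not convert': P(A) = 0.3·0.9000 / (0.3·0.9000 + 0.1·0.1000) ≈ 0.9643
After 'does not convert': P(A) = 0.3·0.9643 / (0.3·0.9643 + 0.1·0.0357) ≈ 0.9878

0.988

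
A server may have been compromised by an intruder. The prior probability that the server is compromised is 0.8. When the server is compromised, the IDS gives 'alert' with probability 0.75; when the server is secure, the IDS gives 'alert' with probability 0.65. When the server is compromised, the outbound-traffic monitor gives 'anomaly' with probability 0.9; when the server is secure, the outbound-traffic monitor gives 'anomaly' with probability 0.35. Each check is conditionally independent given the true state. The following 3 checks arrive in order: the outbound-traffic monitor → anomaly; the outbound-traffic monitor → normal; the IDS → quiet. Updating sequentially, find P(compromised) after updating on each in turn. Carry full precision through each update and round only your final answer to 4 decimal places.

0.5306

After the outbound-traffic monitor='anomaly': P(compromised) = 0.9·0.8000 / (0.9·0.8000 + 0.35·0.2000) ≈ 0.9114
After the outbound-traffic monitor='normal': P(compromised) = 0.1·0.9114 / (0.1·0.9114 + 0.65·0.0886) ≈ 0.6128
After the IDS='quiet': P(compromised) = 0.25·0.6128 / (0.25·0.6128 + 0.35·0.3872) ≈ 0.5306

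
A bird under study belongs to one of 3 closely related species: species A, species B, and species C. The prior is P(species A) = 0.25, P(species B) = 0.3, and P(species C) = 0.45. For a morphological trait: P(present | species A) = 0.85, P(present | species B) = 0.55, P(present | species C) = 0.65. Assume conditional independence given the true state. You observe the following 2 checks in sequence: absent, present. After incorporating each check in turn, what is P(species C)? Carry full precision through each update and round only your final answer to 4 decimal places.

0.4910

After 'absent': normaliser = 0.15·0.2500 + 0.45·0.3000 + 0.35·0.4500; P(species A) ≈ 0.1136, P(species B) ≈ 0.4091, P(species C) ≈ 0.4773
After 'present': normaliser = 0.85·0.1136 + 0.55·0.4091 + 0.65·0.4773; P(species A) ≈ 0.1529, P(species B) ≈ 0.3561, P(species C) ≈ 0.4910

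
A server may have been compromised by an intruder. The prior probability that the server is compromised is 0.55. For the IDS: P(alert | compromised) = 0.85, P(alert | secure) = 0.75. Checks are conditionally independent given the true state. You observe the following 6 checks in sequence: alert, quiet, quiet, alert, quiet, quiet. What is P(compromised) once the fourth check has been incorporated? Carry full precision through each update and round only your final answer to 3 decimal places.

Each posterior becomes the prior for the next update.
After 'alert': P(compromised) = 0.85·0.5500 / (0.85·0.5500 + 0.75·0.4500) ≈ 0.5807
After 'quiet': P(compromised) = 0.15·0.5807 / (0.15·0.5807 + 0.25·0.4193) ≈ 0.4539
After 'quiet': P(compromised) = 0.15·0.4539 / (0.15·0.4539 + 0.25·0.5461) ≈ 0.3327
After 'alert': P(compromised) = 0.85·0.3327 / (0.85·0.3327 + 0.75·0.6673) ≈ 0.3611

0.361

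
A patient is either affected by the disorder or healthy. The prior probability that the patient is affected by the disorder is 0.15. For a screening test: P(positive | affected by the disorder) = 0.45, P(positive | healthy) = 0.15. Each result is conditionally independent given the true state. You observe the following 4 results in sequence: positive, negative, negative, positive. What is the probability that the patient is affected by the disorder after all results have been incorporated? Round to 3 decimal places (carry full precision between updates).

After 'positive': P(affected) = 0.45·0.1500 / (0.45·0.1500 + 0.15·0.8500) ≈ 0.3462
After 'negative': P(affected) = 0.55·0.3462 / (0.55·0.3462 + 0.85·0.6538) ≈ 0.2552
After 'negative': P(affected) = 0.55·0.2552 / (0.55·0.2552 + 0.85·0.7448) ≈ 0.1814
After 'positive': P(affected) = 0.45·0.1814 / (0.45·0.1814 + 0.15·0.8186) ≈ 0.3994

0.399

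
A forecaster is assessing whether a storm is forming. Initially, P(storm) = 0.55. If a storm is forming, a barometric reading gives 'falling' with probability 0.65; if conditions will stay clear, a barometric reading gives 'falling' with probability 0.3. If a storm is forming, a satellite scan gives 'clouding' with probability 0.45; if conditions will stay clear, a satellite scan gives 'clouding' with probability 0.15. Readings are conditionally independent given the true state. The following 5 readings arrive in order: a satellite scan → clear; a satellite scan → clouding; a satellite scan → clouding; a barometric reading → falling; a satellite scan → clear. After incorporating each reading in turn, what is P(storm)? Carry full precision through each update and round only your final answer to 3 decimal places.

After a satellite scan='clear': P(storm) = 0.55·0.5500 / (0.55·0.5500 + 0.85·0.4500) ≈ 0.4416
After a satellite scan='clouding': P(storm) = 0.45·0.4416 / (0.45·0.4416 + 0.15·0.5584) ≈ 0.7035
After a satellite scan='clouding': P(storm) = 0.45·0.7035 / (0.45·0.7035 + 0.15·0.2965) ≈ 0.8768
After a barometric reading='falling': P(storm) = 0.65·0.8768 / (0.65·0.8768 + 0.3·0.1232) ≈ 0.9391
After a satellite scan='clear': P(storm) = 0.55·0.9391 / (0.55·0.9391 + 0.85·0.0609) ≈ 0.9089

0.909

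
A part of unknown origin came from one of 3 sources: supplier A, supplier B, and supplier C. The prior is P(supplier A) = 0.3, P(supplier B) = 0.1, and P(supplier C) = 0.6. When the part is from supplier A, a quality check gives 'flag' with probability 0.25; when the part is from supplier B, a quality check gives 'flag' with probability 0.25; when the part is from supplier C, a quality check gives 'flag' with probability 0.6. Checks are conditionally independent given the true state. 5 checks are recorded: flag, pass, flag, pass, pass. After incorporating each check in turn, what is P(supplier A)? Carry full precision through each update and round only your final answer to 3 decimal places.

After 'flag': normaliser = 0.25·0.3000 + 0.25·0.1000 + 0.6·0.6000; P(supplier A) ≈ 0.1630, P(supplier B) ≈ 0.0543, P(supplier C) ≈ 0.7826
After 'pass': normaliser = 0.75·0.1630 + 0.75·0.0543 + 0.4·0.7826; P(supplier A) ≈ 0.2568, P(supplier B) ≈ 0.0856, P(supplier C) ≈ 0.6575
After 'flag': normaliser = 0.25·0.2568 + 0.25·0.0856 + 0.6·0.6575; P(supplier A) ≈ 0.1337, P(supplier B) ≈ 0.0446, P(supplier C) ≈ 0.8217
After 'pass': normaliser = 0.75·0.1337 + 0.75·0.0446 + 0.4·0.8217; P(supplier A) ≈ 0.2169, P(supplier B) ≈ 0.0723, P(supplier C) ≈ 0.7108
After 'pass': normaliser = 0.75·0.2169 + 0.75·0.0723 + 0.4·0.7108; P(supplier A) ≈ 0.3246, P(supplier B) ≈ 0.1082, P(supplier C) ≈ 0.5672

0.325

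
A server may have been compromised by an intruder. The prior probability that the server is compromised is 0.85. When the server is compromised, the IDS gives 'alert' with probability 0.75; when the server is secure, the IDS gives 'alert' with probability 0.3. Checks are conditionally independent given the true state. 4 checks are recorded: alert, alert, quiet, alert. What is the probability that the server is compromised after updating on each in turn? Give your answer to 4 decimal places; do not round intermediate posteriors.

After 'alert': P(compromised) = 0.75·0.8500 / (0.75·0.8500 + 0.3·0.1500) ≈ 0.9341
After 'alert': P(compromised) = 0.75·0.9341 / (0.75·0.9341 + 0.3·0.0659) ≈ 0.9725
After 'quiet': P(compromised) = 0.25·0.9725 / (0.25·0.9725 + 0.7·0.0275) ≈ 0.9267
After 'alert': P(compromised) = 0.75·0.9267 / (0.75·0.9267 + 0.3·0.0733) ≈ 0.9693

0.9693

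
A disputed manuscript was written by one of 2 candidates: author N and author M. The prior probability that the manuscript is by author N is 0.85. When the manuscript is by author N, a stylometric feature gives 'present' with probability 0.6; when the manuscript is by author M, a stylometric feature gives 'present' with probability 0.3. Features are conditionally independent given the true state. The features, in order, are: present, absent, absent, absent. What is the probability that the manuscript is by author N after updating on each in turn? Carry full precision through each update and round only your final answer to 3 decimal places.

0.679

Each posterior becomes the prior for the next update.
After 'present': P(author N) = 0.6·0.8500 / (0.6·0.8500 + 0.3·0.1500) ≈ 0.9189
After 'absent': P(author N) = 0.4·0.9189 / (0.4·0.9189 + 0.7·0.0811) ≈ 0.8662
After 'absent': P(author N) = 0.4·0.8662 / (0.4·0.8662 + 0.7·0.1338) ≈ 0.7873
After 'absent': P(author N) = 0.4·0.7873 / (0.4·0.7873 + 0.7·0.2127) ≈ 0.6789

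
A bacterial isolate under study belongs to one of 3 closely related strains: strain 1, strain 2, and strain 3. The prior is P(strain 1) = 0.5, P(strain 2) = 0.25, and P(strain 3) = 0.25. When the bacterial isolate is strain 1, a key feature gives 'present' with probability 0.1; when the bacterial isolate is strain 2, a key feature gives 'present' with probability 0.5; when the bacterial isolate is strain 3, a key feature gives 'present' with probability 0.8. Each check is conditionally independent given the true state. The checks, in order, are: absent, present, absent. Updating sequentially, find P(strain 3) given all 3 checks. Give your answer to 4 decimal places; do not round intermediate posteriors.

0.1003

After 'absent': normaliser = 0.9·0.5000 + 0.5·0.2500 + 0.2·0.2500; P(strain 1) ≈ 0.7200, P(strain 2) ≈ 0.2000, P(strain 3) ≈ 0.0800
After 'present': normaliser = 0.1·0.7200 + 0.5·0.2000 + 0.8·0.0800; P(strain 1) ≈ 0.3051, P(strain 2) ≈ 0.4237, P(strain 3) ≈ 0.2712
After 'absent': normaliser = 0.9·0.3051 + 0.5·0.4237 + 0.2·0.2712; P(strain 1) ≈ 0.5078, P(strain 2) ≈ 0.3918, P(strain 3) ≈ 0.1003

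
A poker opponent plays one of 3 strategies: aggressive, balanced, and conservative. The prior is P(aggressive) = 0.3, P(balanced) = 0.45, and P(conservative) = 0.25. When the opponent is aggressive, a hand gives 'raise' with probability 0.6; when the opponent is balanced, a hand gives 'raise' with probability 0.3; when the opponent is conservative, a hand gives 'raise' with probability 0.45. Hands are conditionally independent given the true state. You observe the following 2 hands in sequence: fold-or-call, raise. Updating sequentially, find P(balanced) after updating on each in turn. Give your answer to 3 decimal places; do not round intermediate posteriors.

0.414

After 'fold-or-call': normaliser = 0.4·0.3000 + 0.7·0.4500 + 0.55·0.2500; P(aggressive) ≈ 0.2096, P(balanced) ≈ 0.5502, P(conservative) ≈ 0.2402
After 'raise': normaliser = 0.6·0.2096 + 0.3·0.5502 + 0.45·0.2402; P(aggressive) ≈ 0.3153, P(balanced) ≈ 0.4138, P(conservative) ≈ 0.2709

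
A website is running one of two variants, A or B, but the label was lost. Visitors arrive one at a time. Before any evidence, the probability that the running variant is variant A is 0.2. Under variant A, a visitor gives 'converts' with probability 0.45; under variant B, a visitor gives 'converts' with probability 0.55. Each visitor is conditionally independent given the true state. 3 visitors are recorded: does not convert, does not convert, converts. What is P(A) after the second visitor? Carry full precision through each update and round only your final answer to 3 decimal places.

0.272

After 'does not convert': P(A) = 0.55·0.2000 / (0.55·0.2000 + 0.45·0.8000) ≈ 0.2340
After 'does not convert': P(A) = 0.55·0.2340 / (0.55·0.2340 + 0.45·0.7660) ≈ 0.2719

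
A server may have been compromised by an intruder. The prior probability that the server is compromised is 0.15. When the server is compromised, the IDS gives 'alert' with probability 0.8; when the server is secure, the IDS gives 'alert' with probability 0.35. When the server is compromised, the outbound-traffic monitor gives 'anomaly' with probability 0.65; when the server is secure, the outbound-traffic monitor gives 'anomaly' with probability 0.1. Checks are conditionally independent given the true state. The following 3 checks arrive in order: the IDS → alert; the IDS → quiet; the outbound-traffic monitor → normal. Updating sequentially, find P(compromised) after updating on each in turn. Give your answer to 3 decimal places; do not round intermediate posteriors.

After the IDS='alert': P(compromised) = 0.8·0.1500 / (0.8·0.1500 + 0.35·0.8500) ≈ 0.2874
After the IDS='quiet': P(compromised) = 0.2·0.2874 / (0.2·0.2874 + 0.65·0.7126) ≈ 0.1104
After the outbound-traffic monitor='normal': P(compromised) = 0.35·0.1104 / (0.35·0.1104 + 0.9·0.8896) ≈ 0.0460

0.046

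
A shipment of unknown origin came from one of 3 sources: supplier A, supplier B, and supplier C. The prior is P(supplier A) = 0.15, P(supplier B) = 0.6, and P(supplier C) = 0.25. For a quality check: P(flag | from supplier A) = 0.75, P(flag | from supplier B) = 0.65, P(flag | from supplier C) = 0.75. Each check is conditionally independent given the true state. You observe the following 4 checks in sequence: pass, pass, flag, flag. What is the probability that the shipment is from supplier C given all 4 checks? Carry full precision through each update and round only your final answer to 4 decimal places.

0.1948

After 'pass': normaliser = 0.25·0.1500 + 0.35·0.6000 + 0.25·0.2500; P(supplier A) ≈ 0.1210, P(supplier B) ≈ 0.6774, P(supplier C) ≈ 0.2016
After 'pass': normaliser = 0.25·0.1210 + 0.35·0.6774 + 0.25·0.2016; P(supplier A) ≈ 0.0952, P(supplier B) ≈ 0.7462, P(supplier C) ≈ 0.1586
After 'flag': normaliser = 0.75·0.0952 + 0.65·0.7462 + 0.75·0.1586; P(supplier A) ≈ 0.1057, P(supplier B) ≈ 0.7182, P(supplier C) ≈ 0.1762
After 'flag': normaliser = 0.75·0.1057 + 0.65·0.7182 + 0.75·0.1762; P(supplier A) ≈ 0.1169, P(supplier B) ≈ 0.6883, P(supplier C) ≈ 0.1948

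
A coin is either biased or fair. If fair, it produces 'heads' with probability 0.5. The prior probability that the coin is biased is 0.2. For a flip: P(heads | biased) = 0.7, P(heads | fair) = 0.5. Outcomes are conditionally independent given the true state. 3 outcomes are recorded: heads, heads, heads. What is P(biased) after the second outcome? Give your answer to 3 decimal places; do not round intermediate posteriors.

After 'heads': P(biased) = 0.7·0.2000 / (0.7·0.2000 + 0.5·0.8000) ≈ 0.2593
After 'heads': P(biased) = 0.7·0.2593 / (0.7·0.2593 + 0.5·0.7407) ≈ 0.3289

0.329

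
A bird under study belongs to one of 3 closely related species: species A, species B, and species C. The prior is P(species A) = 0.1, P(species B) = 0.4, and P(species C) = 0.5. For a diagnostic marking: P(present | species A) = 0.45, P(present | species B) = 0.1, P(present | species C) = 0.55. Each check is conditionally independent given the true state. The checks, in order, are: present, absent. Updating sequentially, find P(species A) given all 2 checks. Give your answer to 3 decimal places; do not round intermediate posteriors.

Apply Bayes' rule sequentially, carrying P(species A) forward.
After 'present': normaliser = 0.45·0.1000 + 0.1·0.4000 + 0.55·0.5000; P(species A) ≈ 0.1250, P(species B) ≈ 0.1111, P(species C) ≈ 0.7639
After 'absent': normaliser = 0.55·0.1250 + 0.9·0.1111 + 0.45·0.7639; P(species A) ≈ 0.1341, P(species B) ≈ 0.1951, P(species C) ≈ 0.6707

0.134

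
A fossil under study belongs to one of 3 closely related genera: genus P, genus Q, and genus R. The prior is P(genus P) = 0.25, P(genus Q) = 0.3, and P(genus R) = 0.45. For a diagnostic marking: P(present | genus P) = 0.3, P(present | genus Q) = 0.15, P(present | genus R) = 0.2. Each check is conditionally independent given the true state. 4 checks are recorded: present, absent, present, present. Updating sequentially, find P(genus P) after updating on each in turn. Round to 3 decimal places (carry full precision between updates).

0.558

After 'present': normaliser = 0.3·0.2500 + 0.15·0.3000 + 0.2·0.4500; P(genus P) ≈ 0.3571, P(genus Q) ≈ 0.2143, P(genus R) ≈ 0.4286
After 'absent': normaliser = 0.7·0.3571 + 0.85·0.2143 + 0.8·0.4286; P(genus P) ≈ 0.3226, P(genus Q) ≈ 0.2350, P(genus R) ≈ 0.4424
After 'present': normaliser = 0.3·0.3226 + 0.15·0.2350 + 0.2·0.4424; P(genus P) ≈ 0.4389, P(genus Q) ≈ 0.1599, P(genus R) ≈ 0.4013
After 'present': normaliser = 0.3·0.4389 + 0.15·0.1599 + 0.2·0.4013; P(genus P) ≈ 0.5581, P(genus Q) ≈ 0.1017, P(genus R) ≈ 0.3402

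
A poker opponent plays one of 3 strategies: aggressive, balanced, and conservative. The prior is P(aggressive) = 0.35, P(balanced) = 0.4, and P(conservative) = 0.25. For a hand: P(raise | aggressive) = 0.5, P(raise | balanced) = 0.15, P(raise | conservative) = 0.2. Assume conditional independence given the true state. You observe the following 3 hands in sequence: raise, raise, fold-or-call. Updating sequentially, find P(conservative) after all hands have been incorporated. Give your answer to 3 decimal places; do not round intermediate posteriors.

After 'raise': normaliser = 0.5·0.3500 + 0.15·0.4000 + 0.2·0.2500; P(aggressive) ≈ 0.6140, P(balanced) ≈ 0.2105, P(conservative) ≈ 0.1754
After 'raise': normaliser = 0.5·0.6140 + 0.15·0.2105 + 0.2·0.1754; P(aggressive) ≈ 0.8216, P(balanced) ≈ 0.0845, P(conservative) ≈ 0.0939
After 'fold-or-call': normaliser = 0.5·0.8216 + 0.85·0.0845 + 0.8·0.0939; P(aggressive) ≈ 0.7365, P(balanced) ≈ 0.1288, P(conservative) ≈ 0.1347

0.135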